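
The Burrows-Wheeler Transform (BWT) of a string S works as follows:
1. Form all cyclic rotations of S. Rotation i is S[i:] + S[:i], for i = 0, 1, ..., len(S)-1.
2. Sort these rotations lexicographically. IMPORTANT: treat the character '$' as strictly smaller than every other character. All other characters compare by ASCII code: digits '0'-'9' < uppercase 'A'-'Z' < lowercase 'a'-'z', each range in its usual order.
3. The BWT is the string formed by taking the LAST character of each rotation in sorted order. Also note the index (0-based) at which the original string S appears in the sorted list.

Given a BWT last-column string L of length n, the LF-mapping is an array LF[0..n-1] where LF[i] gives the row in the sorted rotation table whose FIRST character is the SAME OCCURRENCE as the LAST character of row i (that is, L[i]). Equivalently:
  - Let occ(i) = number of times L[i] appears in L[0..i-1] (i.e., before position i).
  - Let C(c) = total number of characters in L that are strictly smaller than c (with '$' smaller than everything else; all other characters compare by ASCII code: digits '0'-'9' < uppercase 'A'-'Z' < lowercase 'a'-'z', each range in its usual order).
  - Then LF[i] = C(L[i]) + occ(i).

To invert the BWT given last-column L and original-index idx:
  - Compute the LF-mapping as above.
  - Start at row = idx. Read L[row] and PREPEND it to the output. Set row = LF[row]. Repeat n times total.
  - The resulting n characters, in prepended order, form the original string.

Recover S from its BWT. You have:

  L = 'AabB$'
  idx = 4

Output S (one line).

LF mapping: 1 3 4 2 0
Walk LF starting at row 4, prepending L[row]:
  step 1: row=4, L[4]='$', prepend. Next row=LF[4]=0
  step 2: row=0, L[0]='A', prepend. Next row=LF[0]=1
  step 3: row=1, L[1]='a', prepend. Next row=LF[1]=3
  step 4: row=3, L[3]='B', prepend. Next row=LF[3]=2
  step 5: row=2, L[2]='b', prepend. Next row=LF[2]=4
Reversed output: bBaA$

Answer: bBaA$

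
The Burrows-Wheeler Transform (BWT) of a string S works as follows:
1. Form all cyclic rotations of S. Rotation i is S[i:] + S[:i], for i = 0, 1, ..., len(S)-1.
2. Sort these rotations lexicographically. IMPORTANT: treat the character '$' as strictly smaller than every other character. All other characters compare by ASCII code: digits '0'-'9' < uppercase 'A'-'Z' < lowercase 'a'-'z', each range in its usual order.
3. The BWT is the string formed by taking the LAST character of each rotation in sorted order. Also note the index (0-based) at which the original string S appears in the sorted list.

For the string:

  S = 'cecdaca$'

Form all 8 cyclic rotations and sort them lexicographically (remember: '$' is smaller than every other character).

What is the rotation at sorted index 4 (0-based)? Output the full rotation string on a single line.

Answer: cdaca$ce

Derivation:
All 8 rotations (rotation i = S[i:]+S[:i]):
  rot[0] = cecdaca$
  rot[1] = ecdaca$c
  rot[2] = cdaca$ce
  rot[3] = daca$cec
  rot[4] = aca$cecd
  rot[5] = ca$cecda
  rot[6] = a$cecdac
  rot[7] = $cecdaca
Sorted (with $ < everything):
  sorted[0] = $cecdaca
  sorted[1] = a$cecdac
  sorted[2] = aca$cecd
  sorted[3] = ca$cecda
  sorted[4] = cdaca$ce
  sorted[5] = cecdaca$
  sorted[6] = daca$cec
  sorted[7] = ecdaca$c
sorted[4] = cdaca$ce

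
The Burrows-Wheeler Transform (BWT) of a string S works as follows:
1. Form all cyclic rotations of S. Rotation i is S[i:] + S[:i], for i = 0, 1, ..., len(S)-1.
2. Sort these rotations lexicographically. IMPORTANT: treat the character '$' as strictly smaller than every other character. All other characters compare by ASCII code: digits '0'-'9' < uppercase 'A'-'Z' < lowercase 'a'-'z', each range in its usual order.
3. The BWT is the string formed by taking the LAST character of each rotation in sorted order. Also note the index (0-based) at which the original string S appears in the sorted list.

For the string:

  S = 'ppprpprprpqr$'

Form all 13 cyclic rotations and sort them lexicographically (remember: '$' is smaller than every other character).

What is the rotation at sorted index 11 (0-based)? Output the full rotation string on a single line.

All 13 rotations (rotation i = S[i:]+S[:i]):
  rot[0] = ppprpprprpqr$
  rot[1] = pprpprprpqr$p
  rot[2] = prpprprpqr$pp
  rot[3] = rpprprpqr$ppp
  rot[4] = pprprpqr$pppr
  rot[5] = prprpqr$ppprp
  rot[6] = rprpqr$ppprpp
  rot[7] = prpqr$ppprppr
  rot[8] = rpqr$ppprpprp
  rot[9] = pqr$ppprpprpr
  rot[10] = qr$ppprpprprp
  rot[11] = r$ppprpprprpq
  rot[12] = $ppprpprprpqr
Sorted (with $ < everything):
  sorted[0] = $ppprpprprpqr
  sorted[1] = ppprpprprpqr$
  sorted[2] = pprpprprpqr$p
  sorted[3] = pprprpqr$pppr
  sorted[4] = pqr$ppprpprpr
  sorted[5] = prpprprpqr$pp
  sorted[6] = prpqr$ppprppr
  sorted[7] = prprpqr$ppprp
  sorted[8] = qr$ppprpprprp
  sorted[9] = r$ppprpprprpq
  sorted[10] = rpprprpqr$ppp
  sorted[11] = rpqr$ppprpprp
  sorted[12] = rprpqr$ppprpp
sorted[11] = rpqr$ppprpprp

Answer: rpqr$ppprpprp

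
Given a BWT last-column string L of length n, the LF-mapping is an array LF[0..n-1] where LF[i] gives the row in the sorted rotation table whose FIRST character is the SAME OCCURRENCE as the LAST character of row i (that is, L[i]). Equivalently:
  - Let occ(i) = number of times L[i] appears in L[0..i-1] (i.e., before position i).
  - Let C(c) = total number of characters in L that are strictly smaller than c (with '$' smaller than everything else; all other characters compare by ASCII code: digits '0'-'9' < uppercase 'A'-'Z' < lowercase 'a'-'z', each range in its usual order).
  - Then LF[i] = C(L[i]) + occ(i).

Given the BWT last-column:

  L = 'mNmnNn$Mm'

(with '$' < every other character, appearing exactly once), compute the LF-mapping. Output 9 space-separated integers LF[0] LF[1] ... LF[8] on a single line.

Answer: 4 2 5 7 3 8 0 1 6

Derivation:
Char counts: '$':1, 'M':1, 'N':2, 'm':3, 'n':2
C (first-col start): C('$')=0, C('M')=1, C('N')=2, C('m')=4, C('n')=7
L[0]='m': occ=0, LF[0]=C('m')+0=4+0=4
L[1]='N': occ=0, LF[1]=C('N')+0=2+0=2
L[2]='m': occ=1, LF[2]=C('m')+1=4+1=5
L[3]='n': occ=0, LF[3]=C('n')+0=7+0=7
L[4]='N': occ=1, LF[4]=C('N')+1=2+1=3
L[5]='n': occ=1, LF[5]=C('n')+1=7+1=8
L[6]='$': occ=0, LF[6]=C('$')+0=0+0=0
L[7]='M': occ=0, LF[7]=C('M')+0=1+0=1
L[8]='m': occ=2, LF[8]=C('m')+2=4+2=6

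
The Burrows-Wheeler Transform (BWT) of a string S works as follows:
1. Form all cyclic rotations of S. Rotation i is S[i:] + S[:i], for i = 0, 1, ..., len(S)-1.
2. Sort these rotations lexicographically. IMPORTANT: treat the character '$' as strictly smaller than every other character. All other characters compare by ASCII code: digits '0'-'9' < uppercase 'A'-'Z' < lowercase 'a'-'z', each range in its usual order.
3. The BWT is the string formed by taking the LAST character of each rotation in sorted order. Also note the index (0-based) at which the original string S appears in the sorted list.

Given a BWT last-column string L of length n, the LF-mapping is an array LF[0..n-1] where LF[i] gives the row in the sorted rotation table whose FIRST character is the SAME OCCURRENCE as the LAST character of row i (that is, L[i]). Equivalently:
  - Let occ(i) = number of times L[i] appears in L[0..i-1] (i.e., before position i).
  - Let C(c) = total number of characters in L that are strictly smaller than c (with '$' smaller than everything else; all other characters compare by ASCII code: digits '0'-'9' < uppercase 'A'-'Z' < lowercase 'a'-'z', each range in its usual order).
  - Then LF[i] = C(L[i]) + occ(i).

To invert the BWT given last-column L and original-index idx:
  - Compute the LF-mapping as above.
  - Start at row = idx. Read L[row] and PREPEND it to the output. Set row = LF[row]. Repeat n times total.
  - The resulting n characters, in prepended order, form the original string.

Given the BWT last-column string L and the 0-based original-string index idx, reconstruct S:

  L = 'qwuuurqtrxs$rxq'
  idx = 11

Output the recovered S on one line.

LF mapping: 1 12 9 10 11 4 2 8 5 13 7 0 6 14 3
Walk LF starting at row 11, prepending L[row]:
  step 1: row=11, L[11]='$', prepend. Next row=LF[11]=0
  step 2: row=0, L[0]='q', prepend. Next row=LF[0]=1
  step 3: row=1, L[1]='w', prepend. Next row=LF[1]=12
  step 4: row=12, L[12]='r', prepend. Next row=LF[12]=6
  step 5: row=6, L[6]='q', prepend. Next row=LF[6]=2
  step 6: row=2, L[2]='u', prepend. Next row=LF[2]=9
  step 7: row=9, L[9]='x', prepend. Next row=LF[9]=13
  step 8: row=13, L[13]='x', prepend. Next row=LF[13]=14
  step 9: row=14, L[14]='q', prepend. Next row=LF[14]=3
  step 10: row=3, L[3]='u', prepend. Next row=LF[3]=10
  step 11: row=10, L[10]='s', prepend. Next row=LF[10]=7
  step 12: row=7, L[7]='t', prepend. Next row=LF[7]=8
  step 13: row=8, L[8]='r', prepend. Next row=LF[8]=5
  step 14: row=5, L[5]='r', prepend. Next row=LF[5]=4
  step 15: row=4, L[4]='u', prepend. Next row=LF[4]=11
Reversed output: urrtsuqxxuqrwq$

Answer: urrtsuqxxuqrwq$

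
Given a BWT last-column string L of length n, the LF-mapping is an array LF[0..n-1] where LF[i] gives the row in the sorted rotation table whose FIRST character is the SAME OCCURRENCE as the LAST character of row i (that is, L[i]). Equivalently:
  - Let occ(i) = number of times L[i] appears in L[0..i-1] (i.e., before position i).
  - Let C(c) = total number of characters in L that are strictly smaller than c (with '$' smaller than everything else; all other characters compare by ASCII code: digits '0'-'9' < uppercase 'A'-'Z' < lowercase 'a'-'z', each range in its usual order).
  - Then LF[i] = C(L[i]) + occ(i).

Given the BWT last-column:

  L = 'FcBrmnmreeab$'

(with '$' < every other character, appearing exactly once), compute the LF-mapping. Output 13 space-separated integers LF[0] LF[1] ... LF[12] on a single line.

Char counts: '$':1, 'B':1, 'F':1, 'a':1, 'b':1, 'c':1, 'e':2, 'm':2, 'n':1, 'r':2
C (first-col start): C('$')=0, C('B')=1, C('F')=2, C('a')=3, C('b')=4, C('c')=5, C('e')=6, C('m')=8, C('n')=10, C('r')=11
L[0]='F': occ=0, LF[0]=C('F')+0=2+0=2
L[1]='c': occ=0, LF[1]=C('c')+0=5+0=5
L[2]='B': occ=0, LF[2]=C('B')+0=1+0=1
L[3]='r': occ=0, LF[3]=C('r')+0=11+0=11
L[4]='m': occ=0, LF[4]=C('m')+0=8+0=8
L[5]='n': occ=0, LF[5]=C('n')+0=10+0=10
L[6]='m': occ=1, LF[6]=C('m')+1=8+1=9
L[7]='r': occ=1, LF[7]=C('r')+1=11+1=12
L[8]='e': occ=0, LF[8]=C('e')+0=6+0=6
L[9]='e': occ=1, LF[9]=C('e')+1=6+1=7
L[10]='a': occ=0, LF[10]=C('a')+0=3+0=3
L[11]='b': occ=0, LF[11]=C('b')+0=4+0=4
L[12]='$': occ=0, LF[12]=C('$')+0=0+0=0

Answer: 2 5 1 11 8 10 9 12 6 7 3 4 0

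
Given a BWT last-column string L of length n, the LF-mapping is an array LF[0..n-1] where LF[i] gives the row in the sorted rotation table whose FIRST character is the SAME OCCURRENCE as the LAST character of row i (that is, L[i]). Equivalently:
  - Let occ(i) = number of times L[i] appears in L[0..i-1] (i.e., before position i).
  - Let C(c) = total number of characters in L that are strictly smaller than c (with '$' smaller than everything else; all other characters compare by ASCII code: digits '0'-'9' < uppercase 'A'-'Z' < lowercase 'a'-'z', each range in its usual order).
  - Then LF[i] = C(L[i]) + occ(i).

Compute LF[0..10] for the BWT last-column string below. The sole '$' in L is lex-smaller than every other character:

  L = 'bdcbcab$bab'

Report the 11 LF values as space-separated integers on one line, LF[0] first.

Char counts: '$':1, 'a':2, 'b':5, 'c':2, 'd':1
C (first-col start): C('$')=0, C('a')=1, C('b')=3, C('c')=8, C('d')=10
L[0]='b': occ=0, LF[0]=C('b')+0=3+0=3
L[1]='d': occ=0, LF[1]=C('d')+0=10+0=10
L[2]='c': occ=0, LF[2]=C('c')+0=8+0=8
L[3]='b': occ=1, LF[3]=C('b')+1=3+1=4
L[4]='c': occ=1, LF[4]=C('c')+1=8+1=9
L[5]='a': occ=0, LF[5]=C('a')+0=1+0=1
L[6]='b': occ=2, LF[6]=C('b')+2=3+2=5
L[7]='$': occ=0, LF[7]=C('$')+0=0+0=0
L[8]='b': occ=3, LF[8]=C('b')+3=3+3=6
L[9]='a': occ=1, LF[9]=C('a')+1=1+1=2
L[10]='b': occ=4, LF[10]=C('b')+4=3+4=7

Answer: 3 10 8 4 9 1 5 0 6 2 7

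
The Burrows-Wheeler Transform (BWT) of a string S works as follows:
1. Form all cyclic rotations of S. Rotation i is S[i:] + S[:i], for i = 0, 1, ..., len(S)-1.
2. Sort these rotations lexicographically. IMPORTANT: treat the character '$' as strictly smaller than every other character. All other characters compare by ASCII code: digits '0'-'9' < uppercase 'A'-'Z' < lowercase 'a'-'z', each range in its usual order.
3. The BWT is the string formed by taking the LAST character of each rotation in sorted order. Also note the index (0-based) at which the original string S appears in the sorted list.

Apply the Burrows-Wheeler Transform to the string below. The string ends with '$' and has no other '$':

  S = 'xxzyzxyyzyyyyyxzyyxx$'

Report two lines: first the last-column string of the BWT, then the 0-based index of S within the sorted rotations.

All 21 rotations (rotation i = S[i:]+S[:i]):
  rot[0] = xxzyzxyyzyyyyyxzyyxx$
  rot[1] = xzyzxyyzyyyyyxzyyxx$x
  rot[2] = zyzxyyzyyyyyxzyyxx$xx
  rot[3] = yzxyyzyyyyyxzyyxx$xxz
  rot[4] = zxyyzyyyyyxzyyxx$xxzy
  rot[5] = xyyzyyyyyxzyyxx$xxzyz
  rot[6] = yyzyyyyyxzyyxx$xxzyzx
  rot[7] = yzyyyyyxzyyxx$xxzyzxy
  rot[8] = zyyyyyxzyyxx$xxzyzxyy
  rot[9] = yyyyyxzyyxx$xxzyzxyyz
  rot[10] = yyyyxzyyxx$xxzyzxyyzy
  rot[11] = yyyxzyyxx$xxzyzxyyzyy
  rot[12] = yyxzyyxx$xxzyzxyyzyyy
  rot[13] = yxzyyxx$xxzyzxyyzyyyy
  rot[14] = xzyyxx$xxzyzxyyzyyyyy
  rot[15] = zyyxx$xxzyzxyyzyyyyyx
  rot[16] = yyxx$xxzyzxyyzyyyyyxz
  rot[17] = yxx$xxzyzxyyzyyyyyxzy
  rot[18] = xx$xxzyzxyyzyyyyyxzyy
  rot[19] = x$xxzyzxyyzyyyyyxzyyx
  rot[20] = $xxzyzxyyzyyyyyxzyyxx
Sorted (with $ < everything):
  sorted[0] = $xxzyzxyyzyyyyyxzyyxx  (last char: 'x')
  sorted[1] = x$xxzyzxyyzyyyyyxzyyx  (last char: 'x')
  sorted[2] = xx$xxzyzxyyzyyyyyxzyy  (last char: 'y')
  sorted[3] = xxzyzxyyzyyyyyxzyyxx$  (last char: '$')
  sorted[4] = xyyzyyyyyxzyyxx$xxzyz  (last char: 'z')
  sorted[5] = xzyyxx$xxzyzxyyzyyyyy  (last char: 'y')
  sorted[6] = xzyzxyyzyyyyyxzyyxx$x  (last char: 'x')
  sorted[7] = yxx$xxzyzxyyzyyyyyxzy  (last char: 'y')
  sorted[8] = yxzyyxx$xxzyzxyyzyyyy  (last char: 'y')
  sorted[9] = yyxx$xxzyzxyyzyyyyyxz  (last char: 'z')
  sorted[10] = yyxzyyxx$xxzyzxyyzyyy  (last char: 'y')
  sorted[11] = yyyxzyyxx$xxzyzxyyzyy  (last char: 'y')
  sorted[12] = yyyyxzyyxx$xxzyzxyyzy  (last char: 'y')
  sorted[13] = yyyyyxzyyxx$xxzyzxyyz  (last char: 'z')
  sorted[14] = yyzyyyyyxzyyxx$xxzyzx  (last char: 'x')
  sorted[15] = yzxyyzyyyyyxzyyxx$xxz  (last char: 'z')
  sorted[16] = yzyyyyyxzyyxx$xxzyzxy  (last char: 'y')
  sorted[17] = zxyyzyyyyyxzyyxx$xxzy  (last char: 'y')
  sorted[18] = zyyxx$xxzyzxyyzyyyyyx  (last char: 'x')
  sorted[19] = zyyyyyxzyyxx$xxzyzxyy  (last char: 'y')
  sorted[20] = zyzxyyzyyyyyxzyyxx$xx  (last char: 'x')
Last column: xxy$zyxyyzyyyzxzyyxyx
Original string S is at sorted index 3

Answer: xxy$zyxyyzyyyzxzyyxyx
3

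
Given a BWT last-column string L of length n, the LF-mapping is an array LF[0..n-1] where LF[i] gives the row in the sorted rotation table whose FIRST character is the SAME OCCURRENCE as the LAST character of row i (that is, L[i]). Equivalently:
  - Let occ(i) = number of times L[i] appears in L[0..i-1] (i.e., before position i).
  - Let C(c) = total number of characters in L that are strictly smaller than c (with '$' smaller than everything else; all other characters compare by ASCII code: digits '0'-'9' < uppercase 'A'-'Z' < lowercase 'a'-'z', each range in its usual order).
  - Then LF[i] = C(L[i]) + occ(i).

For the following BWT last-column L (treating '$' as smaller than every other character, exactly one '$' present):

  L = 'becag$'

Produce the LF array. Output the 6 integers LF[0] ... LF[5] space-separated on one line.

Char counts: '$':1, 'a':1, 'b':1, 'c':1, 'e':1, 'g':1
C (first-col start): C('$')=0, C('a')=1, C('b')=2, C('c')=3, C('e')=4, C('g')=5
L[0]='b': occ=0, LF[0]=C('b')+0=2+0=2
L[1]='e': occ=0, LF[1]=C('e')+0=4+0=4
L[2]='c': occ=0, LF[2]=C('c')+0=3+0=3
L[3]='a': occ=0, LF[3]=C('a')+0=1+0=1
L[4]='g': occ=0, LF[4]=C('g')+0=5+0=5
L[5]='$': occ=0, LF[5]=C('$')+0=0+0=0

Answer: 2 4 3 1 5 0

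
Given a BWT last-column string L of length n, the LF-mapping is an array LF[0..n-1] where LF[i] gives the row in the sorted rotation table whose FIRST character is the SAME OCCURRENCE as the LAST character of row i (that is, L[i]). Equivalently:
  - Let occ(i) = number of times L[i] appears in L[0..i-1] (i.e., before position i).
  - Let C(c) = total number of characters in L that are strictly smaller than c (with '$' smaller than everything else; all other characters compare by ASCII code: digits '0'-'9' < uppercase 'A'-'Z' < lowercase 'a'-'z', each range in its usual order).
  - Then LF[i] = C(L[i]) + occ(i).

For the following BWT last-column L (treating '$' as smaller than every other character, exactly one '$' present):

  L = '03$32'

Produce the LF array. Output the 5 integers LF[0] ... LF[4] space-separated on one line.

Answer: 1 3 0 4 2

Derivation:
Char counts: '$':1, '0':1, '2':1, '3':2
C (first-col start): C('$')=0, C('0')=1, C('2')=2, C('3')=3
L[0]='0': occ=0, LF[0]=C('0')+0=1+0=1
L[1]='3': occ=0, LF[1]=C('3')+0=3+0=3
L[2]='$': occ=0, LF[2]=C('$')+0=0+0=0
L[3]='3': occ=1, LF[3]=C('3')+1=3+1=4
L[4]='2': occ=0, LF[4]=C('2')+0=2+0=2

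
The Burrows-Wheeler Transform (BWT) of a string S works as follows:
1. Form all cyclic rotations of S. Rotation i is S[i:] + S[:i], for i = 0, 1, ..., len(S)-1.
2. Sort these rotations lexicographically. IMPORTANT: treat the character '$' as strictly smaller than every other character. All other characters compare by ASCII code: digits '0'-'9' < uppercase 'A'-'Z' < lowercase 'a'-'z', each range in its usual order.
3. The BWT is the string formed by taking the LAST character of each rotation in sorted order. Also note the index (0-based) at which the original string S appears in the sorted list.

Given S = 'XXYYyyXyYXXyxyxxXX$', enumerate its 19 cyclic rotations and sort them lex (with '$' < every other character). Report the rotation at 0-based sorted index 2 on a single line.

Answer: XX$XXYYyyXyYXXyxyxx

Derivation:
All 19 rotations (rotation i = S[i:]+S[:i]):
  rot[0] = XXYYyyXyYXXyxyxxXX$
  rot[1] = XYYyyXyYXXyxyxxXX$X
  rot[2] = YYyyXyYXXyxyxxXX$XX
  rot[3] = YyyXyYXXyxyxxXX$XXY
  rot[4] = yyXyYXXyxyxxXX$XXYY
  rot[5] = yXyYXXyxyxxXX$XXYYy
  rot[6] = XyYXXyxyxxXX$XXYYyy
  rot[7] = yYXXyxyxxXX$XXYYyyX
  rot[8] = YXXyxyxxXX$XXYYyyXy
  rot[9] = XXyxyxxXX$XXYYyyXyY
  rot[10] = XyxyxxXX$XXYYyyXyYX
  rot[11] = yxyxxXX$XXYYyyXyYXX
  rot[12] = xyxxXX$XXYYyyXyYXXy
  rot[13] = yxxXX$XXYYyyXyYXXyx
  rot[14] = xxXX$XXYYyyXyYXXyxy
  rot[15] = xXX$XXYYyyXyYXXyxyx
  rot[16] = XX$XXYYyyXyYXXyxyxx
  rot[17] = X$XXYYyyXyYXXyxyxxX
  rot[18] = $XXYYyyXyYXXyxyxxXX
Sorted (with $ < everything):
  sorted[0] = $XXYYyyXyYXXyxyxxXX
  sorted[1] = X$XXYYyyXyYXXyxyxxX
  sorted[2] = XX$XXYYyyXyYXXyxyxx
  sorted[3] = XXYYyyXyYXXyxyxxXX$
  sorted[4] = XXyxyxxXX$XXYYyyXyY
  sorted[5] = XYYyyXyYXXyxyxxXX$X
  sorted[6] = XyYXXyxyxxXX$XXYYyy
  sorted[7] = XyxyxxXX$XXYYyyXyYX
  sorted[8] = YXXyxyxxXX$XXYYyyXy
  sorted[9] = YYyyXyYXXyxyxxXX$XX
  sorted[10] = YyyXyYXXyxyxxXX$XXY
  sorted[11] = xXX$XXYYyyXyYXXyxyx
  sorted[12] = xxXX$XXYYyyXyYXXyxy
  sorted[13] = xyxxXX$XXYYyyXyYXXy
  sorted[14] = yXyYXXyxyxxXX$XXYYy
  sorted[15] = yYXXyxyxxXX$XXYYyyX
  sorted[16] = yxxXX$XXYYyyXyYXXyx
  sorted[17] = yxyxxXX$XXYYyyXyYXX
  sorted[18] = yyXyYXXyxyxxXX$XXYY
sorted[2] = XX$XXYYyyXyYXXyxyxx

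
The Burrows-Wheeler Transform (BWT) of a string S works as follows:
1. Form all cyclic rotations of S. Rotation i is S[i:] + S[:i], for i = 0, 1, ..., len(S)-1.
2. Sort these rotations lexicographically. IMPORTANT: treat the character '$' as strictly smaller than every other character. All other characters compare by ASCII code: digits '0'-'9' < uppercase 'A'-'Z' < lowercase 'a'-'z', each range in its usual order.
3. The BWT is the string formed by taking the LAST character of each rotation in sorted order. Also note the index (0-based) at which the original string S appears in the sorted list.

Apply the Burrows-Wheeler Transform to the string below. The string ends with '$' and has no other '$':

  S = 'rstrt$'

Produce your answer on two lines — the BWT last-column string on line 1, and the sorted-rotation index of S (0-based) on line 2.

All 6 rotations (rotation i = S[i:]+S[:i]):
  rot[0] = rstrt$
  rot[1] = strt$r
  rot[2] = trt$rs
  rot[3] = rt$rst
  rot[4] = t$rstr
  rot[5] = $rstrt
Sorted (with $ < everything):
  sorted[0] = $rstrt  (last char: 't')
  sorted[1] = rstrt$  (last char: '$')
  sorted[2] = rt$rst  (last char: 't')
  sorted[3] = strt$r  (last char: 'r')
  sorted[4] = t$rstr  (last char: 'r')
  sorted[5] = trt$rs  (last char: 's')
Last column: t$trrs
Original string S is at sorted index 1

Answer: t$trrs
1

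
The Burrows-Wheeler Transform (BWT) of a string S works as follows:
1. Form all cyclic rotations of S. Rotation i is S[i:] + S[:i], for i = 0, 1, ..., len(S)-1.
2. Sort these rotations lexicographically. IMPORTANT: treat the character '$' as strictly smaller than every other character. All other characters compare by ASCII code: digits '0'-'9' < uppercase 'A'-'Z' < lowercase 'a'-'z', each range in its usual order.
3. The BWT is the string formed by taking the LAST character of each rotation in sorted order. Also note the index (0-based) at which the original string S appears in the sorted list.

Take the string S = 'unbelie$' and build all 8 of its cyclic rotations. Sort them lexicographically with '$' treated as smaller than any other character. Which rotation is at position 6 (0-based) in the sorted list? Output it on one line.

Answer: nbelie$u

Derivation:
All 8 rotations (rotation i = S[i:]+S[:i]):
  rot[0] = unbelie$
  rot[1] = nbelie$u
  rot[2] = belie$un
  rot[3] = elie$unb
  rot[4] = lie$unbe
  rot[5] = ie$unbel
  rot[6] = e$unbeli
  rot[7] = $unbelie
Sorted (with $ < everything):
  sorted[0] = $unbelie
  sorted[1] = belie$un
  sorted[2] = e$unbeli
  sorted[3] = elie$unb
  sorted[4] = ie$unbel
  sorted[5] = lie$unbe
  sorted[6] = nbelie$u
  sorted[7] = unbelie$
sorted[6] = nbelie$u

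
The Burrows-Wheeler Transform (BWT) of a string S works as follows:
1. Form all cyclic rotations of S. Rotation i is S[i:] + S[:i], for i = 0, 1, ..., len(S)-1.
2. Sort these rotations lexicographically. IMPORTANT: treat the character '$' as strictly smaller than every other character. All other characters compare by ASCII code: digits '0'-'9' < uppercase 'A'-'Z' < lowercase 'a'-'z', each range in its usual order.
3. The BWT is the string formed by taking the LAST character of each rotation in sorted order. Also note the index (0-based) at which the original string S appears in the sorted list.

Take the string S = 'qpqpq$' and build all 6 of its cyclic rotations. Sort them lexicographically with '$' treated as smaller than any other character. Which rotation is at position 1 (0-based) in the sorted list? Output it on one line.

All 6 rotations (rotation i = S[i:]+S[:i]):
  rot[0] = qpqpq$
  rot[1] = pqpq$q
  rot[2] = qpq$qp
  rot[3] = pq$qpq
  rot[4] = q$qpqp
  rot[5] = $qpqpq
Sorted (with $ < everything):
  sorted[0] = $qpqpq
  sorted[1] = pq$qpq
  sorted[2] = pqpq$q
  sorted[3] = q$qpqp
  sorted[4] = qpq$qp
  sorted[5] = qpqpq$
sorted[1] = pq$qpq

Answer: pq$qpq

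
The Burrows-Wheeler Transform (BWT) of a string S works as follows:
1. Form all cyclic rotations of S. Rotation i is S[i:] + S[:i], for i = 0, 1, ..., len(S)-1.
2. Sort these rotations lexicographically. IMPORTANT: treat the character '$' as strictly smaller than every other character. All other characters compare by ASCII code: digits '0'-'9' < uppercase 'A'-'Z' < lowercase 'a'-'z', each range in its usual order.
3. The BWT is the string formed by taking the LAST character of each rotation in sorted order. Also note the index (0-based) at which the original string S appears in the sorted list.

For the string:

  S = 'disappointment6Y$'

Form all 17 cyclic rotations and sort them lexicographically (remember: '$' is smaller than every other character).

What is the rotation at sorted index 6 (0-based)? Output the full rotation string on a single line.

Answer: intment6Y$disappo

Derivation:
All 17 rotations (rotation i = S[i:]+S[:i]):
  rot[0] = disappointment6Y$
  rot[1] = isappointment6Y$d
  rot[2] = sappointment6Y$di
  rot[3] = appointment6Y$dis
  rot[4] = ppointment6Y$disa
  rot[5] = pointment6Y$disap
  rot[6] = ointment6Y$disapp
  rot[7] = intment6Y$disappo
  rot[8] = ntment6Y$disappoi
  rot[9] = tment6Y$disappoin
  rot[10] = ment6Y$disappoint
  rot[11] = ent6Y$disappointm
  rot[12] = nt6Y$disappointme
  rot[13] = t6Y$disappointmen
  rot[14] = 6Y$disappointment
  rot[15] = Y$disappointment6
  rot[16] = $disappointment6Y
Sorted (with $ < everything):
  sorted[0] = $disappointment6Y
  sorted[1] = 6Y$disappointment
  sorted[2] = Y$disappointment6
  sorted[3] = appointment6Y$dis
  sorted[4] = disappointment6Y$
  sorted[5] = ent6Y$disappointm
  sorted[6] = intment6Y$disappo
  sorted[7] = isappointment6Y$d
  sorted[8] = ment6Y$disappoint
  sorted[9] = nt6Y$disappointme
  sorted[10] = ntment6Y$disappoi
  sorted[11] = ointment6Y$disapp
  sorted[12] = pointment6Y$disap
  sorted[13] = ppointment6Y$disa
  sorted[14] = sappointment6Y$di
  sorted[15] = t6Y$disappointmen
  sorted[16] = tment6Y$disappoin
sorted[6] = intment6Y$disappo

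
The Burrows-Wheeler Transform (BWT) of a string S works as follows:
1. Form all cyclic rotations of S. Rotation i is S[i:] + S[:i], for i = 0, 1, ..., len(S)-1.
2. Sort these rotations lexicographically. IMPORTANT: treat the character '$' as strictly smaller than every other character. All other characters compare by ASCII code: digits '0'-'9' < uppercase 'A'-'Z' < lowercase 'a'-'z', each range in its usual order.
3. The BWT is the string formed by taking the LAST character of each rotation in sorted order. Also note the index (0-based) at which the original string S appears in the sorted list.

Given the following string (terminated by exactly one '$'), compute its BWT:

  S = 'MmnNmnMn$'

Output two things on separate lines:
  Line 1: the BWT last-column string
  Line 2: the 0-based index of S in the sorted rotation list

Answer: n$nnNMMmm
1

Derivation:
All 9 rotations (rotation i = S[i:]+S[:i]):
  rot[0] = MmnNmnMn$
  rot[1] = mnNmnMn$M
  rot[2] = nNmnMn$Mm
  rot[3] = NmnMn$Mmn
  rot[4] = mnMn$MmnN
  rot[5] = nMn$MmnNm
  rot[6] = Mn$MmnNmn
  rot[7] = n$MmnNmnM
  rot[8] = $MmnNmnMn
Sorted (with $ < everything):
  sorted[0] = $MmnNmnMn  (last char: 'n')
  sorted[1] = MmnNmnMn$  (last char: '$')
  sorted[2] = Mn$MmnNmn  (last char: 'n')
  sorted[3] = NmnMn$Mmn  (last char: 'n')
  sorted[4] = mnMn$MmnN  (last char: 'N')
  sorted[5] = mnNmnMn$M  (last char: 'M')
  sorted[6] = n$MmnNmnM  (last char: 'M')
  sorted[7] = nMn$MmnNm  (last char: 'm')
  sorted[8] = nNmnMn$Mm  (last char: 'm')
Last column: n$nnNMMmm
Original string S is at sorted index 1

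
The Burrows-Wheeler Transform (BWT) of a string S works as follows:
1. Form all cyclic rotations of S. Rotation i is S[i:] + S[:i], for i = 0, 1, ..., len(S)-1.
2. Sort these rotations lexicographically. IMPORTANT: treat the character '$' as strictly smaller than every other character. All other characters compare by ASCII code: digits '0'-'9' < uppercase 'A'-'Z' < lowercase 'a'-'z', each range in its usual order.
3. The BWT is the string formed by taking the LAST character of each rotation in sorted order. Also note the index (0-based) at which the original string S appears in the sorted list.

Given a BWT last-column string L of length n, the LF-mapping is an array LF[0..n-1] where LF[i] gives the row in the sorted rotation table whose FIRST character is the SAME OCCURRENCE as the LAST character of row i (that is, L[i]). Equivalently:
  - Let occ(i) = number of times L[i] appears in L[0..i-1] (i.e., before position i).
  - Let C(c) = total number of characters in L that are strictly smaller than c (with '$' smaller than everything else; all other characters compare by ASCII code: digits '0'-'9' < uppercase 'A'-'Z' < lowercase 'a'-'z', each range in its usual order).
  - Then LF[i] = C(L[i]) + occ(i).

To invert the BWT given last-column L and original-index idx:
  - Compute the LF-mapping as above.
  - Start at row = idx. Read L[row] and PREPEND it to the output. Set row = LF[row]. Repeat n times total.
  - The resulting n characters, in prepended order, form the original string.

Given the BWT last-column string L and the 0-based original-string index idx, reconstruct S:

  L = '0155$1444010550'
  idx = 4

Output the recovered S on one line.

Answer: 05550504144110$

Derivation:
LF mapping: 1 5 11 12 0 6 8 9 10 2 7 3 13 14 4
Walk LF starting at row 4, prepending L[row]:
  step 1: row=4, L[4]='$', prepend. Next row=LF[4]=0
  step 2: row=0, L[0]='0', prepend. Next row=LF[0]=1
  step 3: row=1, L[1]='1', prepend. Next row=LF[1]=5
  step 4: row=5, L[5]='1', prepend. Next row=LF[5]=6
  step 5: row=6, L[6]='4', prepend. Next row=LF[6]=8
  step 6: row=8, L[8]='4', prepend. Next row=LF[8]=10
  step 7: row=10, L[10]='1', prepend. Next row=LF[10]=7
  step 8: row=7, L[7]='4', prepend. Next row=LF[7]=9
  step 9: row=9, L[9]='0', prepend. Next row=LF[9]=2
  step 10: row=2, L[2]='5', prepend. Next row=LF[2]=11
  step 11: row=11, L[11]='0', prepend. Next row=LF[11]=3
  step 12: row=3, L[3]='5', prepend. Next row=LF[3]=12
  step 13: row=12, L[12]='5', prepend. Next row=LF[12]=13
  step 14: row=13, L[13]='5', prepend. Next row=LF[13]=14
  step 15: row=14, L[14]='0', prepend. Next row=LF[14]=4
Reversed output: 05550504144110$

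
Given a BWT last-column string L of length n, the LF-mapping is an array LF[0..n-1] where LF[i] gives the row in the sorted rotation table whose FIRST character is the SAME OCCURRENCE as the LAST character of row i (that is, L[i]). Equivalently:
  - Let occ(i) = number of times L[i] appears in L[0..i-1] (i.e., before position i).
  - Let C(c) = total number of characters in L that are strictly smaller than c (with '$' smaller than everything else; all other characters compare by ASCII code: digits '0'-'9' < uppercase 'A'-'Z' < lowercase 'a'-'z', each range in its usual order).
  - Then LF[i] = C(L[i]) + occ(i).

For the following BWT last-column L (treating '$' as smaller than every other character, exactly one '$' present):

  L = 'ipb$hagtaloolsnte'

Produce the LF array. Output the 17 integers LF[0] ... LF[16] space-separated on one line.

Char counts: '$':1, 'a':2, 'b':1, 'e':1, 'g':1, 'h':1, 'i':1, 'l':2, 'n':1, 'o':2, 'p':1, 's':1, 't':2
C (first-col start): C('$')=0, C('a')=1, C('b')=3, C('e')=4, C('g')=5, C('h')=6, C('i')=7, C('l')=8, C('n')=10, C('o')=11, C('p')=13, C('s')=14, C('t')=15
L[0]='i': occ=0, LF[0]=C('i')+0=7+0=7
L[1]='p': occ=0, LF[1]=C('p')+0=13+0=13
L[2]='b': occ=0, LF[2]=C('b')+0=3+0=3
L[3]='$': occ=0, LF[3]=C('$')+0=0+0=0
L[4]='h': occ=0, LF[4]=C('h')+0=6+0=6
L[5]='a': occ=0, LF[5]=C('a')+0=1+0=1
L[6]='g': occ=0, LF[6]=C('g')+0=5+0=5
L[7]='t': occ=0, LF[7]=C('t')+0=15+0=15
L[8]='a': occ=1, LF[8]=C('a')+1=1+1=2
L[9]='l': occ=0, LF[9]=C('l')+0=8+0=8
L[10]='o': occ=0, LF[10]=C('o')+0=11+0=11
L[11]='o': occ=1, LF[11]=C('o')+1=11+1=12
L[12]='l': occ=1, LF[12]=C('l')+1=8+1=9
L[13]='s': occ=0, LF[13]=C('s')+0=14+0=14
L[14]='n': occ=0, LF[14]=C('n')+0=10+0=10
L[15]='t': occ=1, LF[15]=C('t')+1=15+1=16
L[16]='e': occ=0, LF[16]=C('e')+0=4+0=4

Answer: 7 13 3 0 6 1 5 15 2 8 11 12 9 14 10 16 4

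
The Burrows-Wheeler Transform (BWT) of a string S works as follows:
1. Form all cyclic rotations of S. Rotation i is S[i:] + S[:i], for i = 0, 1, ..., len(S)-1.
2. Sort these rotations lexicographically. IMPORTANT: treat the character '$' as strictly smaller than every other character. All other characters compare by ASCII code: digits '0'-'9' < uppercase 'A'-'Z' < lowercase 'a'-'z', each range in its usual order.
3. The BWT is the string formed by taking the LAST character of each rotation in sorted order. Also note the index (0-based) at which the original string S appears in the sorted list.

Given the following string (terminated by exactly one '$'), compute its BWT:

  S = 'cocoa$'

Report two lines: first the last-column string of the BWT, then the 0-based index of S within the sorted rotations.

All 6 rotations (rotation i = S[i:]+S[:i]):
  rot[0] = cocoa$
  rot[1] = ocoa$c
  rot[2] = coa$co
  rot[3] = oa$coc
  rot[4] = a$coco
  rot[5] = $cocoa
Sorted (with $ < everything):
  sorted[0] = $cocoa  (last char: 'a')
  sorted[1] = a$coco  (last char: 'o')
  sorted[2] = coa$co  (last char: 'o')
  sorted[3] = cocoa$  (last char: '$')
  sorted[4] = oa$coc  (last char: 'c')
  sorted[5] = ocoa$c  (last char: 'c')
Last column: aoo$cc
Original string S is at sorted index 3

Answer: aoo$cc
3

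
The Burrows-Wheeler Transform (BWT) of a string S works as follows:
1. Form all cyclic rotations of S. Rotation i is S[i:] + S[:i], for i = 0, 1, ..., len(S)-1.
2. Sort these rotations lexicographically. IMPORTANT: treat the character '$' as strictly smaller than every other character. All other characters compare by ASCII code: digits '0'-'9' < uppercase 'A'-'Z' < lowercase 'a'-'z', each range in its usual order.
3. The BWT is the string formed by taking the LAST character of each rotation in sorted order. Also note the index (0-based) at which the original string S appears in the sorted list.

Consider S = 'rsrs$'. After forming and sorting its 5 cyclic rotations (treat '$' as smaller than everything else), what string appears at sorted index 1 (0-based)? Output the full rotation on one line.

All 5 rotations (rotation i = S[i:]+S[:i]):
  rot[0] = rsrs$
  rot[1] = srs$r
  rot[2] = rs$rs
  rot[3] = s$rsr
  rot[4] = $rsrs
Sorted (with $ < everything):
  sorted[0] = $rsrs
  sorted[1] = rs$rs
  sorted[2] = rsrs$
  sorted[3] = s$rsr
  sorted[4] = srs$r
sorted[1] = rs$rs

Answer: rs$rs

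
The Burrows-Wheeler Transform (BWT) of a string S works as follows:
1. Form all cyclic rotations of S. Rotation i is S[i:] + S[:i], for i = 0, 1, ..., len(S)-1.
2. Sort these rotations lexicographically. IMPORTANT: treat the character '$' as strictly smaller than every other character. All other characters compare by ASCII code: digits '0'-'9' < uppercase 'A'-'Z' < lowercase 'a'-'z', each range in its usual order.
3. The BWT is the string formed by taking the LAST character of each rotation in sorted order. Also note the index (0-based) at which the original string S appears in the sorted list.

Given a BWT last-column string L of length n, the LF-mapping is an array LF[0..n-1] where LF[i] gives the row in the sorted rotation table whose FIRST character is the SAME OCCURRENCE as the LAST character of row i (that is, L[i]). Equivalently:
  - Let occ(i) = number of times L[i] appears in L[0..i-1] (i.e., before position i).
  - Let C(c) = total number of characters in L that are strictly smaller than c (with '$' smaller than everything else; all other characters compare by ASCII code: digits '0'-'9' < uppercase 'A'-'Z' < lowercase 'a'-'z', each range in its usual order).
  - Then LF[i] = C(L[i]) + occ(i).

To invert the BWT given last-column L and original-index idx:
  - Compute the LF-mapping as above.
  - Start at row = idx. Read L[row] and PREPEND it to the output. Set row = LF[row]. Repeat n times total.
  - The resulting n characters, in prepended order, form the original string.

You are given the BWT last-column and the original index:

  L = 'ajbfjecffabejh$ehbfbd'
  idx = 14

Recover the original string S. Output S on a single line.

Answer: fdjfbaebhhfcbjbeefja$

Derivation:
LF mapping: 1 18 3 12 19 9 7 13 14 2 4 10 20 16 0 11 17 5 15 6 8
Walk LF starting at row 14, prepending L[row]:
  step 1: row=14, L[14]='$', prepend. Next row=LF[14]=0
  step 2: row=0, L[0]='a', prepend. Next row=LF[0]=1
  step 3: row=1, L[1]='j', prepend. Next row=LF[1]=18
  step 4: row=18, L[18]='f', prepend. Next row=LF[18]=15
  step 5: row=15, L[15]='e', prepend. Next row=LF[15]=11
  step 6: row=11, L[11]='e', prepend. Next row=LF[11]=10
  step 7: row=10, L[10]='b', prepend. Next row=LF[10]=4
  step 8: row=4, L[4]='j', prepend. Next row=LF[4]=19
  step 9: row=19, L[19]='b', prepend. Next row=LF[19]=6
  step 10: row=6, L[6]='c', prepend. Next row=LF[6]=7
  step 11: row=7, L[7]='f', prepend. Next row=LF[7]=13
  step 12: row=13, L[13]='h', prepend. Next row=LF[13]=16
  step 13: row=16, L[16]='h', prepend. Next row=LF[16]=17
  step 14: row=17, L[17]='b', prepend. Next row=LF[17]=5
  step 15: row=5, L[5]='e', prepend. Next row=LF[5]=9
  step 16: row=9, L[9]='a', prepend. Next row=LF[9]=2
  step 17: row=2, L[2]='b', prepend. Next row=LF[2]=3
  step 18: row=3, L[3]='f', prepend. Next row=LF[3]=12
  step 19: row=12, L[12]='j', prepend. Next row=LF[12]=20
  step 20: row=20, L[20]='d', prepend. Next row=LF[20]=8
  step 21: row=8, L[8]='f', prepend. Next row=LF[8]=14
Reversed output: fdjfbaebhhfcbjbeefja$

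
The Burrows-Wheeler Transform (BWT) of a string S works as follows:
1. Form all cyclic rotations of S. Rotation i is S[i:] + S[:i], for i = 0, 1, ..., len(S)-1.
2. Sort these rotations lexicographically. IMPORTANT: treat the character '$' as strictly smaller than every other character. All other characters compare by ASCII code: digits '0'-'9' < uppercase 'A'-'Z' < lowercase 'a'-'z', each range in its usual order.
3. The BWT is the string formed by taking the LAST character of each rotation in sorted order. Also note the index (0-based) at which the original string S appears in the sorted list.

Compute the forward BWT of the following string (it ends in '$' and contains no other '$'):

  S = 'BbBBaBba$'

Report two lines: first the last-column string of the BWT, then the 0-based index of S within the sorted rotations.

Answer: abB$abBBB
3

Derivation:
All 9 rotations (rotation i = S[i:]+S[:i]):
  rot[0] = BbBBaBba$
  rot[1] = bBBaBba$B
  rot[2] = BBaBba$Bb
  rot[3] = BaBba$BbB
  rot[4] = aBba$BbBB
  rot[5] = Bba$BbBBa
  rot[6] = ba$BbBBaB
  rot[7] = a$BbBBaBb
  rot[8] = $BbBBaBba
Sorted (with $ < everything):
  sorted[0] = $BbBBaBba  (last char: 'a')
  sorted[1] = BBaBba$Bb  (last char: 'b')
  sorted[2] = BaBba$BbB  (last char: 'B')
  sorted[3] = BbBBaBba$  (last char: '$')
  sorted[4] = Bba$BbBBa  (last char: 'a')
  sorted[5] = a$BbBBaBb  (last char: 'b')
  sorted[6] = aBba$BbBB  (last char: 'B')
  sorted[7] = bBBaBba$B  (last char: 'B')
  sorted[8] = ba$BbBBaB  (last char: 'B')
Last column: abB$abBBB
Original string S is at sorted index 3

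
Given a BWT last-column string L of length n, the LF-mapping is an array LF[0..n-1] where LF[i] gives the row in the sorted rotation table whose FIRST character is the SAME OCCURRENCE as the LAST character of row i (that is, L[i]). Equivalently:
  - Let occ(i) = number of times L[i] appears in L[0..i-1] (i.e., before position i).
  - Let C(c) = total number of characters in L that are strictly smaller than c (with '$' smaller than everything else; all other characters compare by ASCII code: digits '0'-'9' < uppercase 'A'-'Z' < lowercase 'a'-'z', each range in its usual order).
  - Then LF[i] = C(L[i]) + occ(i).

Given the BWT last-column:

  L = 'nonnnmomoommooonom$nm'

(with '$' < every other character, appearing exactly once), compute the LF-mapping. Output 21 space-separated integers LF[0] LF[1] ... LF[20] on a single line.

Char counts: '$':1, 'm':6, 'n':6, 'o':8
C (first-col start): C('$')=0, C('m')=1, C('n')=7, C('o')=13
L[0]='n': occ=0, LF[0]=C('n')+0=7+0=7
L[1]='o': occ=0, LF[1]=C('o')+0=13+0=13
L[2]='n': occ=1, LF[2]=C('n')+1=7+1=8
L[3]='n': occ=2, LF[3]=C('n')+2=7+2=9
L[4]='n': occ=3, LF[4]=C('n')+3=7+3=10
L[5]='m': occ=0, LF[5]=C('m')+0=1+0=1
L[6]='o': occ=1, LF[6]=C('o')+1=13+1=14
L[7]='m': occ=1, LF[7]=C('m')+1=1+1=2
L[8]='o': occ=2, LF[8]=C('o')+2=13+2=15
L[9]='o': occ=3, LF[9]=C('o')+3=13+3=16
L[10]='m': occ=2, LF[10]=C('m')+2=1+2=3
L[11]='m': occ=3, LF[11]=C('m')+3=1+3=4
L[12]='o': occ=4, LF[12]=C('o')+4=13+4=17
L[13]='o': occ=5, LF[13]=C('o')+5=13+5=18
L[14]='o': occ=6, LF[14]=C('o')+6=13+6=19
L[15]='n': occ=4, LF[15]=C('n')+4=7+4=11
L[16]='o': occ=7, LF[16]=C('o')+7=13+7=20
L[17]='m': occ=4, LF[17]=C('m')+4=1+4=5
L[18]='$': occ=0, LF[18]=C('$')+0=0+0=0
L[19]='n': occ=5, LF[19]=C('n')+5=7+5=12
L[20]='m': occ=5, LF[20]=C('m')+5=1+5=6

Answer: 7 13 8 9 10 1 14 2 15 16 3 4 17 18 19 11 20 5 0 12 6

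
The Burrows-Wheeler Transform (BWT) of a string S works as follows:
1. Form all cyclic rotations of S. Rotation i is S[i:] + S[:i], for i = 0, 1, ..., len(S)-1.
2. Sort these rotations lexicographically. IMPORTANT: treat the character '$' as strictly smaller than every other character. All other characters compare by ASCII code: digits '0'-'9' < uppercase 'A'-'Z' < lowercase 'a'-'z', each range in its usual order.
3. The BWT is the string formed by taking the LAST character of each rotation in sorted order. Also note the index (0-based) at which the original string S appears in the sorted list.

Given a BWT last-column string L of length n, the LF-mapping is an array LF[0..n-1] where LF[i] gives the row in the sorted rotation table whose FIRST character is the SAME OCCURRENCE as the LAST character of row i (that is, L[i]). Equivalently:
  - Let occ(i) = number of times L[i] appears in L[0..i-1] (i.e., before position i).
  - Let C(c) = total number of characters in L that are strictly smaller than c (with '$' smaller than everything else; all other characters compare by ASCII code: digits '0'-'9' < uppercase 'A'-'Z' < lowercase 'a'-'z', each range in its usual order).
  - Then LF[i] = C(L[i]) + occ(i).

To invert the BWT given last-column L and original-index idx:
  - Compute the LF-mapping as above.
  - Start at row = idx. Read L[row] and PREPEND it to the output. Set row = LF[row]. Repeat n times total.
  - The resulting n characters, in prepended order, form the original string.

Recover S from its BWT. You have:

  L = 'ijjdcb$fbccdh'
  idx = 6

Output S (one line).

LF mapping: 10 11 12 6 3 1 0 8 2 4 5 7 9
Walk LF starting at row 6, prepending L[row]:
  step 1: row=6, L[6]='$', prepend. Next row=LF[6]=0
  step 2: row=0, L[0]='i', prepend. Next row=LF[0]=10
  step 3: row=10, L[10]='c', prepend. Next row=LF[10]=5
  step 4: row=5, L[5]='b', prepend. Next row=LF[5]=1
  step 5: row=1, L[1]='j', prepend. Next row=LF[1]=11
  step 6: row=11, L[11]='d', prepend. Next row=LF[11]=7
  step 7: row=7, L[7]='f', prepend. Next row=LF[7]=8
  step 8: row=8, L[8]='b', prepend. Next row=LF[8]=2
  step 9: row=2, L[2]='j', prepend. Next row=LF[2]=12
  step 10: row=12, L[12]='h', prepend. Next row=LF[12]=9
  step 11: row=9, L[9]='c', prepend. Next row=LF[9]=4
  step 12: row=4, L[4]='c', prepend. Next row=LF[4]=3
  step 13: row=3, L[3]='d', prepend. Next row=LF[3]=6
Reversed output: dcchjbfdjbci$

Answer: dcchjbfdjbci$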